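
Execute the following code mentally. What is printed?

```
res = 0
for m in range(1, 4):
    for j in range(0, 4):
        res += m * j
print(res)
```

36

m=1,j=0: res = 0+0 = 0
m=1,j=1: res = 0+1 = 1
m=1,j=2: res = 1+2 = 3
m=1,j=3: res = 3+3 = 6
m=2,j=0: res = 6+0 = 6
m=2,j=1: res = 6+2 = 8
m=2,j=2: res = 8+4 = 12
m=2,j=3: res = 12+6 = 18
m=3,j=0: res = 18+0 = 18
m=3,j=1: res = 18+3 = 21
m=3,j=2: res = 21+6 = 27
m=3,j=3: res = 27+9 = 36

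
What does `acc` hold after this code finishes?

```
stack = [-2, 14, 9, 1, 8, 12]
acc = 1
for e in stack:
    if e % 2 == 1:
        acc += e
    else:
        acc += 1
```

e=-2: not odd, acc = 1+1 = 2
e=14: not odd, acc = 2+1 = 3
e=9: odd, acc = 3+9 = 12
e=1: odd, acc = 12+1 = 13
e=8: not odd, acc = 13+1 = 14
e=12: not odd, acc = 14+1 = 15

15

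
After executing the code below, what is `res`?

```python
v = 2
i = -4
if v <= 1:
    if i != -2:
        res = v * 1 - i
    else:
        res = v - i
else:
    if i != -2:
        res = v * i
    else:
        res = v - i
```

-8

v=2, i=-4
v <= 1 is False; i != -2 is True
→ res = v * i = -8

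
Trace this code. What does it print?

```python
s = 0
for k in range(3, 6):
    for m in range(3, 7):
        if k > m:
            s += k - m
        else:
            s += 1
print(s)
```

13

k=3,m=3: not 3>3, s = 0+1 = 1
k=3,m=4: not 3>4, s = 1+1 = 2
k=3,m=5: not 3>5, s = 2+1 = 3
k=3,m=6: not 3>6, s = 3+1 = 4
k=4,m=3: 4>3, s = 4+1 = 5
k=4,m=4: not 4>4, s = 5+1 = 6
k=4,m=5: not 4>5, s = 6+1 = 7
k=4,m=6: not 4>6, s = 7+1 = 8
k=5,m=3: 5>3, s = 8+2 = 10
k=5,m=4: 5>4, s = 10+1 = 11
k=5,m=5: not 5>5, s = 11+1 = 12
k=5,m=6: not 5>6, s = 12+1 = 13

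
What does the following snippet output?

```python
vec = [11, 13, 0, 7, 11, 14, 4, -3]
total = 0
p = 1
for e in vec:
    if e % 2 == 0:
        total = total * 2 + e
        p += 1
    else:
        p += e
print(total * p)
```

e=11: not even; p=12
e=13: not even; p=25
e=0: even, total = 0*2+0 = 0; p=26
e=7: not even; p=33
e=11: not even; p=44
e=14: even, total = 0*2+14 = 14; p=45
e=4: even, total = 14*2+4 = 32; p=46
e=-3: not even; p=43
total*p = 32*43 = 1376

1376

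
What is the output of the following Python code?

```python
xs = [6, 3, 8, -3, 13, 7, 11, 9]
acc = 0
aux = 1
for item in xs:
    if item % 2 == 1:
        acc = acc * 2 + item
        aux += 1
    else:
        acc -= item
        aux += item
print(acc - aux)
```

item=6: not odd, acc = 0-6 = -6; aux=7
item=3: odd, acc = (-6)*2+3 = -9; aux=8
item=8: not odd, acc = (-9)-8 = -17; aux=16
item=-3: odd, acc = (-17)*2+(-3) = -37; aux=17
item=13: odd, acc = (-37)*2+13 = -61; aux=18
item=7: odd, acc = (-61)*2+7 = -115; aux=19
item=11: odd, acc = (-115)*2+11 = -219; aux=20
item=9: odd, acc = (-219)*2+9 = -429; aux=21
acc-aux = (-429)-21 = -450

-450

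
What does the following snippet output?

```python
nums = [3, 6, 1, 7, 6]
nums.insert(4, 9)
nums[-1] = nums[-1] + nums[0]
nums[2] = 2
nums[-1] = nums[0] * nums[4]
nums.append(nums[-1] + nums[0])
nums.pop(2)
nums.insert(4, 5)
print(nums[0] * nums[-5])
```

insert 9 at 4 → [3, 6, 1, 7, 9, 6]
nums[-1] = nums[-1]+nums[0] = 6+3 = 9 → [3, 6, 1, 7, 9, 9]
nums[2] = 2 → [3, 6, 2, 7, 9, 9]
nums[-1] = nums[0]*nums[4] = 3*9 = 27 → [3, 6, 2, 7, 9, 27]
append nums[-1]+nums[0] = 27+3 = 30 → [3, 6, 2, 7, 9, 27, 30]
pop(2) removes 2 → [3, 6, 7, 9, 27, 30]
insert 5 at 4 → [3, 6, 7, 9, 5, 27, 30]
nums[0]*nums[-5] = 3*7 = 21

21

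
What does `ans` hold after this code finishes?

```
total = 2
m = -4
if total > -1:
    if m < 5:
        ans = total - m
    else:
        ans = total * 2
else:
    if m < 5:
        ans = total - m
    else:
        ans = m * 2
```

6

total=2, m=-4
total > -1 is True; m < 5 is True
→ ans = total - m = 6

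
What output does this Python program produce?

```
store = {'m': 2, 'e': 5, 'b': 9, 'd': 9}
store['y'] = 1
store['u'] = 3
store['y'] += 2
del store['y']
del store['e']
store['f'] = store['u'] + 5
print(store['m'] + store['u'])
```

5

store['y'] = 1 → {'m': 2, 'e': 5, 'b': 9, 'd': 9, 'y': 1}
store['u'] = 3 → {'m': 2, 'e': 5, 'b': 9, 'd': 9, 'y': 1, 'u': 3}
store['y'] = 1+2 = 3 → {'m': 2, 'e': 5, 'b': 9, 'd': 9, 'y': 3, 'u': 3}
del 'y' → {'m': 2, 'e': 5, 'b': 9, 'd': 9, 'u': 3}
del 'e' → {'m': 2, 'b': 9, 'd': 9, 'u': 3}
store['f'] = store['u']+5 = 8 → {'m': 2, 'b': 9, 'd': 9, 'u': 3, 'f': 8}
store['m']+store['u'] = 2+3 = 5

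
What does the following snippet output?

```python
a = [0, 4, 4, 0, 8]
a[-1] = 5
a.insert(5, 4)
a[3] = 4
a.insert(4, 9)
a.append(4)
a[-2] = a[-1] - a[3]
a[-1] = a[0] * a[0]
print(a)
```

[0, 4, 4, 4, 9, 5, 0, 0]

a[-1] = 5 → [0, 4, 4, 0, 5]
insert 4 at 5 → [0, 4, 4, 0, 5, 4]
a[3] = 4 → [0, 4, 4, 4, 5, 4]
insert 9 at 4 → [0, 4, 4, 4, 9, 5, 4]
append 4 → [0, 4, 4, 4, 9, 5, 4, 4]
a[-2] = a[-1]-a[3] = 4-4 = 0 → [0, 4, 4, 4, 9, 5, 0, 4]
a[-1] = a[0]*a[0] = 0*0 = 0 → [0, 4, 4, 4, 9, 5, 0, 0]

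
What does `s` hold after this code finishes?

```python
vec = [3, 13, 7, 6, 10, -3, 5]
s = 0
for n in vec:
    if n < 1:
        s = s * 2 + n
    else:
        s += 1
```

n=3: not <1, s = 0+1 = 1
n=13: not <1, s = 1+1 = 2
n=7: not <1, s = 2+1 = 3
n=6: not <1, s = 3+1 = 4
n=10: not <1, s = 4+1 = 5
n=-3: <1, s = 5*2+(-3) = 7
n=5: not <1, s = 7+1 = 8

8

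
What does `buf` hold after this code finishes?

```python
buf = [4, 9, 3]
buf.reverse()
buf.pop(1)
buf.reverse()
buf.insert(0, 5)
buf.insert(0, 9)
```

reverse → [3, 9, 4]
pop(1) removes 9 → [3, 4]
reverse → [4, 3]
insert 5 at 0 → [5, 4, 3]
insert 9 at 0 → [9, 5, 4, 3]

[9, 5, 4, 3]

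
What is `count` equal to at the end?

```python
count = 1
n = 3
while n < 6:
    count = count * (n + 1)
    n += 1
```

n=3: count = 1*4 = 4
n=4: count = 4*5 = 20
n=5: count = 20*6 = 120

120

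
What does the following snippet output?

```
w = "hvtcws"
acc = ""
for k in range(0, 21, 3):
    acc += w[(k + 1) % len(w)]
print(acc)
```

k=0: add w[1]='v' → 'v'
k=3: add w[4]='w' → 'vw'
k=6: add w[1]='v' → 'vwv'
k=9: add w[4]='w' → 'vwvw'
k=12: add w[1]='v' → 'vwvwv'
k=15: add w[4]='w' → 'vwvwvw'
k=18: add w[1]='v' → 'vwvwvwv'

vwvwvwv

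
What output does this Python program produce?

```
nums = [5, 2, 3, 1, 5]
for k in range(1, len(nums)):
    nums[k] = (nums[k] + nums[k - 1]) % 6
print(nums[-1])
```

k=1: nums[1] = (2+5)%6 = 1 → [5, 1, 3, 1, 5]
k=2: nums[2] = (3+1)%6 = 4 → [5, 1, 4, 1, 5]
k=3: nums[3] = (1+4)%6 = 5 → [5, 1, 4, 5, 5]
k=4: nums[4] = (5+5)%6 = 4 → [5, 1, 4, 5, 4]

4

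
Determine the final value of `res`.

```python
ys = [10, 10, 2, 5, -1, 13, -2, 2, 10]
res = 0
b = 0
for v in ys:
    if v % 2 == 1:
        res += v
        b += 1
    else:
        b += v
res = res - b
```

-18

v=10: not odd; b=10
v=10: not odd; b=20
v=2: not odd; b=22
v=5: odd, res = 0+5 = 5; b=23
v=-1: odd, res = 5+(-1) = 4; b=24
v=13: odd, res = 4+13 = 17; b=25
v=-2: not odd; b=23
v=2: not odd; b=25
v=10: not odd; b=35
res-b = 17-35 = -18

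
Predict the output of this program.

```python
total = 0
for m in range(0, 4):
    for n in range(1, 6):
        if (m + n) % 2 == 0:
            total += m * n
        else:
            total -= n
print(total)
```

18

m=0,n=1: odd sum, total = 0-1 = -1
m=0,n=2: even sum, total = (-1)+0 = -1
m=0,n=3: odd sum, total = (-1)-3 = -4
m=0,n=4: even sum, total = (-4)+0 = -4
m=0,n=5: odd sum, total = (-4)-5 = -9
m=1,n=1: even sum, total = (-9)+1 = -8
m=1,n=2: odd sum, total = (-8)-2 = -10
m=1,n=3: even sum, total = (-10)+3 = -7
m=1,n=4: odd sum, total = (-7)-4 = -11
m=1,n=5: even sum, total = (-11)+5 = -6
m=2,n=1: odd sum, total = (-6)-1 = -7
m=2,n=2: even sum, total = (-7)+4 = -3
m=2,n=3: odd sum, total = (-3)-3 = -6
m=2,n=4: even sum, total = (-6)+8 = 2
m=2,n=5: odd sum, total = 2-5 = -3
m=3,n=1: even sum, total = (-3)+3 = 0
m=3,n=2: odd sum, total = 0-2 = -2
m=3,n=3: even sum, total = (-2)+9 = 7
m=3,n=4: odd sum, total = 7-4 = 3
m=3,n=5: even sum, total = 3+15 = 18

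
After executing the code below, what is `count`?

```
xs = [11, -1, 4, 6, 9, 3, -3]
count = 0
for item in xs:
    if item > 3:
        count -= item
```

-30

item=11: >3, count = 0-11 = -11
item=-1: not >3
item=4: >3, count = (-11)-4 = -15
item=6: >3, count = (-15)-6 = -21
item=9: >3, count = (-21)-9 = -30
item=3: not >3
item=-3: not >3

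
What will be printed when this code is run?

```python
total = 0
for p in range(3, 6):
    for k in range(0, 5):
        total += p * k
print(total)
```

120

p=3,k=0: total = 0+0 = 0
p=3,k=1: total = 0+3 = 3
p=3,k=2: total = 3+6 = 9
p=3,k=3: total = 9+9 = 18
p=3,k=4: total = 18+12 = 30
p=4,k=0: total = 30+0 = 30
p=4,k=1: total = 30+4 = 34
p=4,k=2: total = 34+8 = 42
p=4,k=3: total = 42+12 = 54
p=4,k=4: total = 54+16 = 70
p=5,k=0: total = 70+0 = 70
p=5,k=1: total = 70+5 = 75
p=5,k=2: total = 75+10 = 85
p=5,k=3: total = 85+15 = 100
p=5,k=4: total = 100+20 = 120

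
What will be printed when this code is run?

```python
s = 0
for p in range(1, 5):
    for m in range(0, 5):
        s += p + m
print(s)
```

90

p=1,m=0: s = 0+1 = 1
p=1,m=1: s = 1+2 = 3
p=1,m=2: s = 3+3 = 6
p=1,m=3: s = 6+4 = 10
p=1,m=4: s = 10+5 = 15
p=2,m=0: s = 15+2 = 17
p=2,m=1: s = 17+3 = 20
p=2,m=2: s = 20+4 = 24
p=2,m=3: s = 24+5 = 29
p=2,m=4: s = 29+6 = 35
p=3,m=0: s = 35+3 = 38
p=3,m=1: s = 38+4 = 42
p=3,m=2: s = 42+5 = 47
p=3,m=3: s = 47+6 = 53
p=3,m=4: s = 53+7 = 60
p=4,m=0: s = 60+4 = 64
p=4,m=1: s = 64+5 = 69
p=4,m=2: s = 69+6 = 75
p=4,m=3: s = 75+7 = 82
p=4,m=4: s = 82+8 = 90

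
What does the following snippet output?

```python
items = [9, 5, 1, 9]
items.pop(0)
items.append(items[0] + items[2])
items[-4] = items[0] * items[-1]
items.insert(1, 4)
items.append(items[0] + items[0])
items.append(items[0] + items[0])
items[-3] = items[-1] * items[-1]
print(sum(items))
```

19964

pop(0) removes 9 → [5, 1, 9]
append items[0]+items[2] = 5+9 = 14 → [5, 1, 9, 14]
items[-4] = items[0]*items[-1] = 5*14 = 70 → [70, 1, 9, 14]
insert 4 at 1 → [70, 4, 1, 9, 14]
append items[0]+items[0] = 70+70 = 140 → [70, 4, 1, 9, 14, 140]
append items[0]+items[0] = 70+70 = 140 → [70, 4, 1, 9, 14, 140, 140]
items[-3] = items[-1]*items[-1] = 140*140 = 19600 → [70, 4, 1, 9, 19600, 140, 140]
sum = 19964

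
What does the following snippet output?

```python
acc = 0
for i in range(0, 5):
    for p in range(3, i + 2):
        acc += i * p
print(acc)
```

75

i=2,p=3: acc = 0+6 = 6
i=3,p=3: acc = 6+9 = 15
i=3,p=4: acc = 15+12 = 27
i=4,p=3: acc = 27+12 = 39
i=4,p=4: acc = 39+16 = 55
i=4,p=5: acc = 55+20 = 75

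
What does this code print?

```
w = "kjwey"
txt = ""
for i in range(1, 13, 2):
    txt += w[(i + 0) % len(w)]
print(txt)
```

jekwyj

i=1: add w[1]='j' → 'j'
i=3: add w[3]='e' → 'je'
i=5: add w[0]='k' → 'jek'
i=7: add w[2]='w' → 'jekw'
i=9: add w[4]='y' → 'jekwy'
i=11: add w[1]='j' → 'jekwyj'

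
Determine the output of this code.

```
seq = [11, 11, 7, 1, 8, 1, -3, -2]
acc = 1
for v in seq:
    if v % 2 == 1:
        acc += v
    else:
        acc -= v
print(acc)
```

23

v=11: odd, acc = 1+11 = 12
v=11: odd, acc = 12+11 = 23
v=7: odd, acc = 23+7 = 30
v=1: odd, acc = 30+1 = 31
v=8: not odd, acc = 31-8 = 23
v=1: odd, acc = 23+1 = 24
v=-3: odd, acc = 24+(-3) = 21
v=-2: not odd, acc = 21-(-2) = 23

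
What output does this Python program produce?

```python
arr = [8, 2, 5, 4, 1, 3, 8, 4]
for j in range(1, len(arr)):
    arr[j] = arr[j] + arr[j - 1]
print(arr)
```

[8, 10, 15, 19, 20, 23, 31, 35]

j=1: arr[1] = 2+8 = 10 → [8, 10, 5, 4, 1, 3, 8, 4]
j=2: arr[2] = 5+10 = 15 → [8, 10, 15, 4, 1, 3, 8, 4]
j=3: arr[3] = 4+15 = 19 → [8, 10, 15, 19, 1, 3, 8, 4]
j=4: arr[4] = 1+19 = 20 → [8, 10, 15, 19, 20, 3, 8, 4]
j=5: arr[5] = 3+20 = 23 → [8, 10, 15, 19, 20, 23, 8, 4]
j=6: arr[6] = 8+23 = 31 → [8, 10, 15, 19, 20, 23, 31, 4]
j=7: arr[7] = 4+31 = 35 → [8, 10, 15, 19, 20, 23, 31, 35]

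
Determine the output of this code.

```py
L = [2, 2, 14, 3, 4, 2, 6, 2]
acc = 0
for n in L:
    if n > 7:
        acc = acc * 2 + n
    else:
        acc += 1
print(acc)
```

n=2: not >7, acc = 0+1 = 1
n=2: not >7, acc = 1+1 = 2
n=14: >7, acc = 2*2+14 = 18
n=3: not >7, acc = 18+1 = 19
n=4: not >7, acc = 19+1 = 20
n=2: not >7, acc = 20+1 = 21
n=6: not >7, acc = 21+1 = 22
n=2: not >7, acc = 22+1 = 23

23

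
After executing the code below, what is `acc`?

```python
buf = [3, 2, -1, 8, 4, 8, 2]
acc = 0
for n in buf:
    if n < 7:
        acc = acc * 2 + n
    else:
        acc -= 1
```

64

n=3: <7, acc = 0*2+3 = 3
n=2: <7, acc = 3*2+2 = 8
n=-1: <7, acc = 8*2+(-1) = 15
n=8: not <7, acc = 15-1 = 14
n=4: <7, acc = 14*2+4 = 32
n=8: not <7, acc = 32-1 = 31
n=2: <7, acc = 31*2+2 = 64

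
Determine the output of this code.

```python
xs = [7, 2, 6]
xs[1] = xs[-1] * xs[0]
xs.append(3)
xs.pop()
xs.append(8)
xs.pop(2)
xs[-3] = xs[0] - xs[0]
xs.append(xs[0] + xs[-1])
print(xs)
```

xs[1] = xs[-1]*xs[0] = 6*7 = 42 → [7, 42, 6]
append 3 → [7, 42, 6, 3]
pop() removes 3 → [7, 42, 6]
append 8 → [7, 42, 6, 8]
pop(2) removes 6 → [7, 42, 8]
xs[-3] = xs[0]-xs[0] = 7-7 = 0 → [0, 42, 8]
append xs[0]+xs[-1] = 0+8 = 8 → [0, 42, 8, 8]

[0, 42, 8, 8]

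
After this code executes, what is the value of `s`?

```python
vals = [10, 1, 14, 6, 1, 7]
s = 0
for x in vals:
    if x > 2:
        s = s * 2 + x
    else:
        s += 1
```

165

x=10: >2, s = 0*2+10 = 10
x=1: not >2, s = 10+1 = 11
x=14: >2, s = 11*2+14 = 36
x=6: >2, s = 36*2+6 = 78
x=1: not >2, s = 78+1 = 79
x=7: >2, s = 79*2+7 = 165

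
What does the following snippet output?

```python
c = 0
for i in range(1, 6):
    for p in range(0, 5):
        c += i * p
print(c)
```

150

i=1,p=0: c = 0+0 = 0
i=1,p=1: c = 0+1 = 1
i=1,p=2: c = 1+2 = 3
i=1,p=3: c = 3+3 = 6
i=1,p=4: c = 6+4 = 10
i=2,p=0: c = 10+0 = 10
i=2,p=1: c = 10+2 = 12
i=2,p=2: c = 12+4 = 16
i=2,p=3: c = 16+6 = 22
i=2,p=4: c = 22+8 = 30
i=3,p=0: c = 30+0 = 30
i=3,p=1: c = 30+3 = 33
i=3,p=2: c = 33+6 = 39
i=3,p=3: c = 39+9 = 48
i=3,p=4: c = 48+12 = 60
i=4,p=0: c = 60+0 = 60
i=4,p=1: c = 60+4 = 64
i=4,p=2: c = 64+8 = 72
i=4,p=3: c = 72+12 = 84
i=4,p=4: c = 84+16 = 100
i=5,p=0: c = 100+0 = 100
i=5,p=1: c = 100+5 = 105
i=5,p=2: c = 105+10 = 115
i=5,p=3: c = 115+15 = 130
i=5,p=4: c = 130+20 = 150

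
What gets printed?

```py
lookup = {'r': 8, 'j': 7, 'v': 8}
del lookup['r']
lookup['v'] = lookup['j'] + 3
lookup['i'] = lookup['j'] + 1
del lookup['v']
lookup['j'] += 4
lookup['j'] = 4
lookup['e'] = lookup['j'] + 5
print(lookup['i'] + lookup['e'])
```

17

del 'r' → {'j': 7, 'v': 8}
lookup['v'] = lookup['j']+3 = 10 → {'j': 7, 'v': 10}
lookup['i'] = lookup['j']+1 = 8 → {'j': 7, 'v': 10, 'i': 8}
del 'v' → {'j': 7, 'i': 8}
lookup['j'] = 7+4 = 11 → {'j': 11, 'i': 8}
lookup['j'] = 4 → {'j': 4, 'i': 8}
lookup['e'] = lookup['j']+5 = 9 → {'j': 4, 'i': 8, 'e': 9}
lookup['i']+lookup['e'] = 8+9 = 17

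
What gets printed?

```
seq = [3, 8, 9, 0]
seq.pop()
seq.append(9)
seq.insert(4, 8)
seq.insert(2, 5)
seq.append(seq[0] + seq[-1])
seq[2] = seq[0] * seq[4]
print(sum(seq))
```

75

pop() removes 0 → [3, 8, 9]
append 9 → [3, 8, 9, 9]
insert 8 at 4 → [3, 8, 9, 9, 8]
insert 5 at 2 → [3, 8, 5, 9, 9, 8]
append seq[0]+seq[-1] = 3+8 = 11 → [3, 8, 5, 9, 9, 8, 11]
seq[2] = seq[0]*seq[4] = 3*9 = 27 → [3, 8, 27, 9, 9, 8, 11]
sum = 75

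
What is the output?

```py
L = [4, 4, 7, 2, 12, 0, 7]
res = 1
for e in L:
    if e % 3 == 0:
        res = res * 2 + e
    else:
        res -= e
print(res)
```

e=4: not %3==0, res = 1-4 = -3
e=4: not %3==0, res = (-3)-4 = -7
e=7: not %3==0, res = (-7)-7 = -14
e=2: not %3==0, res = (-14)-2 = -16
e=12: %3==0, res = (-16)*2+12 = -20
e=0: %3==0, res = (-20)*2+0 = -40
e=7: not %3==0, res = (-40)-7 = -47

-47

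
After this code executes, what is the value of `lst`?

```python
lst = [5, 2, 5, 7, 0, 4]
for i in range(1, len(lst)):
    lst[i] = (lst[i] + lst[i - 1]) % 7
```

i=1: lst[1] = (2+5)%7 = 0 → [5, 0, 5, 7, 0, 4]
i=2: lst[2] = (5+0)%7 = 5 → [5, 0, 5, 7, 0, 4]
i=3: lst[3] = (7+5)%7 = 5 → [5, 0, 5, 5, 0, 4]
i=4: lst[4] = (0+5)%7 = 5 → [5, 0, 5, 5, 5, 4]
i=5: lst[5] = (4+5)%7 = 2 → [5, 0, 5, 5, 5, 2]

[5, 0, 5, 5, 5, 2]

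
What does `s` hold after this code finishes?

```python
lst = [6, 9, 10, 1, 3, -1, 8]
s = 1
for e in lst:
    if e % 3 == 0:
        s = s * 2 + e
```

53

e=6: %3==0, s = 1*2+6 = 8
e=9: %3==0, s = 8*2+9 = 25
e=10: not %3==0
e=1: not %3==0
e=3: %3==0, s = 25*2+3 = 53
e=-1: not %3==0
e=8: not %3==0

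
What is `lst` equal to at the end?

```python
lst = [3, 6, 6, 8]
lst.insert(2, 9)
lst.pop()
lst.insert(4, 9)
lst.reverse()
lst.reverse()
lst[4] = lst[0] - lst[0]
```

insert 9 at 2 → [3, 6, 9, 6, 8]
pop() removes 8 → [3, 6, 9, 6]
insert 9 at 4 → [3, 6, 9, 6, 9]
reverse → [9, 6, 9, 6, 3]
reverse → [3, 6, 9, 6, 9]
lst[4] = lst[0]-lst[0] = 3-3 = 0 → [3, 6, 9, 6, 0]

[3, 6, 9, 6, 0]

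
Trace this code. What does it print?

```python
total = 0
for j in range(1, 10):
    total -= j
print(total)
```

j=1: total = 0-1 = -1
j=2: total = (-1)-2 = -3
j=3: total = (-3)-3 = -6
j=4: total = (-6)-4 = -10
j=5: total = (-10)-5 = -15
j=6: total = (-15)-6 = -21
j=7: total = (-21)-7 = -28
j=8: total = (-28)-8 = -36
j=9: total = (-36)-9 = -45

-45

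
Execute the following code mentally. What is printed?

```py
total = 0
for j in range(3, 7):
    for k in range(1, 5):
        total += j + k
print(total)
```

j=3,k=1: total = 0+4 = 4
j=3,k=2: total = 4+5 = 9
j=3,k=3: total = 9+6 = 15
j=3,k=4: total = 15+7 = 22
j=4,k=1: total = 22+5 = 27
j=4,k=2: total = 27+6 = 33
j=4,k=3: total = 33+7 = 40
j=4,k=4: total = 40+8 = 48
j=5,k=1: total = 48+6 = 54
j=5,k=2: total = 54+7 = 61
j=5,k=3: total = 61+8 = 69
j=5,k=4: total = 69+9 = 78
j=6,k=1: total = 78+7 = 85
j=6,k=2: total = 85+8 = 93
j=6,k=3: total = 93+9 = 102
j=6,k=4: total = 102+10 = 112

112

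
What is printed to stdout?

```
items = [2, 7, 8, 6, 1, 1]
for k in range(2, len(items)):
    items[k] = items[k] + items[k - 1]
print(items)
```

[2, 7, 15, 21, 22, 23]

k=2: items[2] = 8+7 = 15 → [2, 7, 15, 6, 1, 1]
k=3: items[3] = 6+15 = 21 → [2, 7, 15, 21, 1, 1]
k=4: items[4] = 1+21 = 22 → [2, 7, 15, 21, 22, 1]
k=5: items[5] = 1+22 = 23 → [2, 7, 15, 21, 22, 23]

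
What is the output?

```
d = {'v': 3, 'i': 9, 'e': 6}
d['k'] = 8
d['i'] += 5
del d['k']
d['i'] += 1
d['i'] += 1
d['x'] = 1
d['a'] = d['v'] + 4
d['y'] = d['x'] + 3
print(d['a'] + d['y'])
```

d['k'] = 8 → {'v': 3, 'i': 9, 'e': 6, 'k': 8}
d['i'] = 9+5 = 14 → {'v': 3, 'i': 14, 'e': 6, 'k': 8}
del 'k' → {'v': 3, 'i': 14, 'e': 6}
d['i'] = 14+1 = 15 → {'v': 3, 'i': 15, 'e': 6}
d['i'] = 15+1 = 16 → {'v': 3, 'i': 16, 'e': 6}
d['x'] = 1 → {'v': 3, 'i': 16, 'e': 6, 'x': 1}
d['a'] = d['v']+4 = 7 → {'v': 3, 'i': 16, 'e': 6, 'x': 1, 'a': 7}
d['y'] = d['x']+3 = 4 → {'v': 3, 'i': 16, 'e': 6, 'x': 1, 'a': 7, 'y': 4}
d['a']+d['y'] = 7+4 = 11

11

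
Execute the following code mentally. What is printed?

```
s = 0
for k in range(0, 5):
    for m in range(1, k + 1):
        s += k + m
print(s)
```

k=1,m=1: s = 0+2 = 2
k=2,m=1: s = 2+3 = 5
k=2,m=2: s = 5+4 = 9
k=3,m=1: s = 9+4 = 13
k=3,m=2: s = 13+5 = 18
k=3,m=3: s = 18+6 = 24
k=4,m=1: s = 24+5 = 29
k=4,m=2: s = 29+6 = 35
k=4,m=3: s = 35+7 = 42
k=4,m=4: s = 42+8 = 50

50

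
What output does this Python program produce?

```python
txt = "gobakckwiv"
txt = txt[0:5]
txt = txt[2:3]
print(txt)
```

b

slice [0:5] → 'gobak'
slice [2:3] → 'b'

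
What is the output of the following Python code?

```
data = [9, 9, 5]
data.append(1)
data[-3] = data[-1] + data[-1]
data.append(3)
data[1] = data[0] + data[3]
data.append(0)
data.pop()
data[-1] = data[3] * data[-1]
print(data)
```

[9, 10, 5, 1, 3]

append 1 → [9, 9, 5, 1]
data[-3] = data[-1]+data[-1] = 1+1 = 2 → [9, 2, 5, 1]
append 3 → [9, 2, 5, 1, 3]
data[1] = data[0]+data[3] = 9+1 = 10 → [9, 10, 5, 1, 3]
append 0 → [9, 10, 5, 1, 3, 0]
pop() removes 0 → [9, 10, 5, 1, 3]
data[-1] = data[3]*data[-1] = 1*3 = 3 → [9, 10, 5, 1, 3]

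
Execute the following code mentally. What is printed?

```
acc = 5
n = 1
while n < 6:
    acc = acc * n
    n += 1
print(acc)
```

600

n=1: acc = 5*1 = 5
n=2: acc = 5*2 = 10
n=3: acc = 10*3 = 30
n=4: acc = 30*4 = 120
n=5: acc = 120*5 = 600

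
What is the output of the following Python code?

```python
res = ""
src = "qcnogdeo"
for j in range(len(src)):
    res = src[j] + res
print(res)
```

oedgoncq

j=0: prepend 'q' → 'q'
j=1: prepend 'c' → 'cq'
j=2: prepend 'n' → 'ncq'
j=3: prepend 'o' → 'oncq'
j=4: prepend 'g' → 'goncq'
j=5: prepend 'd' → 'dgoncq'
j=6: prepend 'e' → 'edgoncq'
j=7: prepend 'o' → 'oedgoncq'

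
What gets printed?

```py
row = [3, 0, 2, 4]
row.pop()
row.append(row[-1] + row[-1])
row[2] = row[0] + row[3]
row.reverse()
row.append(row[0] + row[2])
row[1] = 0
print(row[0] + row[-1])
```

pop() removes 4 → [3, 0, 2]
append row[-1]+row[-1] = 2+2 = 4 → [3, 0, 2, 4]
row[2] = row[0]+row[3] = 3+4 = 7 → [3, 0, 7, 4]
reverse → [4, 7, 0, 3]
append row[0]+row[2] = 4+0 = 4 → [4, 7, 0, 3, 4]
row[1] = 0 → [4, 0, 0, 3, 4]
row[0]+row[-1] = 4+4 = 8

8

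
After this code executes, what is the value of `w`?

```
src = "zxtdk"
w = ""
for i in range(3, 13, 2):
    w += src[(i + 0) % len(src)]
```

'dztkx'

i=3: add src[3]='d' → 'd'
i=5: add src[0]='z' → 'dz'
i=7: add src[2]='t' → 'dzt'
i=9: add src[4]='k' → 'dztk'
i=11: add src[1]='x' → 'dztkx'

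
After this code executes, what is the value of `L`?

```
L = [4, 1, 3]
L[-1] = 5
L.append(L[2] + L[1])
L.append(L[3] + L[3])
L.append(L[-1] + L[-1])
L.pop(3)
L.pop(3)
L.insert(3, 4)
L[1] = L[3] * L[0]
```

L[-1] = 5 → [4, 1, 5]
append L[2]+L[1] = 5+1 = 6 → [4, 1, 5, 6]
append L[3]+L[3] = 6+6 = 12 → [4, 1, 5, 6, 12]
append L[-1]+L[-1] = 12+12 = 24 → [4, 1, 5, 6, 12, 24]
pop(3) removes 6 → [4, 1, 5, 12, 24]
pop(3) removes 12 → [4, 1, 5, 24]
insert 4 at 3 → [4, 1, 5, 4, 24]
L[1] = L[3]*L[0] = 4*4 = 16 → [4, 16, 5, 4, 24]

[4, 16, 5, 4, 24]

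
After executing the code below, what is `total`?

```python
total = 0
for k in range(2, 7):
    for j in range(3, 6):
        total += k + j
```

120

k=2,j=3: total = 0+5 = 5
k=2,j=4: total = 5+6 = 11
k=2,j=5: total = 11+7 = 18
k=3,j=3: total = 18+6 = 24
k=3,j=4: total = 24+7 = 31
k=3,j=5: total = 31+8 = 39
k=4,j=3: total = 39+7 = 46
k=4,j=4: total = 46+8 = 54
k=4,j=5: total = 54+9 = 63
k=5,j=3: total = 63+8 = 71
k=5,j=4: total = 71+9 = 80
k=5,j=5: total = 80+10 = 90
k=6,j=3: total = 90+9 = 99
k=6,j=4: total = 99+10 = 109
k=6,j=5: total = 109+11 = 120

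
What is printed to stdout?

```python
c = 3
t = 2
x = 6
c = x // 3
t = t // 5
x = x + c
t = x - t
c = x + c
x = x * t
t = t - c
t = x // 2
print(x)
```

c = 6//3 = 2
t = 2//5 = 0
x = 6+2 = 8
t = 8-0 = 8
c = 8+2 = 10
x = 8*8 = 64
t = 8-10 = -2
t = 64//2 = 32

64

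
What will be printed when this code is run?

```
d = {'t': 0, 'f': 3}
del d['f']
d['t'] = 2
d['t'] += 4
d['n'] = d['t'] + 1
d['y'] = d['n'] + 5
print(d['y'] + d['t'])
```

del 'f' → {'t': 0}
d['t'] = 2 → {'t': 2}
d['t'] = 2+4 = 6 → {'t': 6}
d['n'] = d['t']+1 = 7 → {'t': 6, 'n': 7}
d['y'] = d['n']+5 = 12 → {'t': 6, 'n': 7, 'y': 12}
d['y']+d['t'] = 12+6 = 18

18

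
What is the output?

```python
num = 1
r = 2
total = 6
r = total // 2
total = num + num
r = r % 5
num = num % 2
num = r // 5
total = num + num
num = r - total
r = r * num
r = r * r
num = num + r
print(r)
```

r = 6//2 = 3
total = 1+1 = 2
r = 3%5 = 3
num = 1%2 = 1
num = 3//5 = 0
total = 0+0 = 0
num = 3-0 = 3
r = 3*3 = 9
r = 9*9 = 81
num = 3+81 = 84

81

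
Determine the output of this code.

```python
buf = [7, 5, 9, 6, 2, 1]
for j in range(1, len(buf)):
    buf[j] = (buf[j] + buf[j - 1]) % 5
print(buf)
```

[7, 2, 1, 2, 4, 0]

j=1: buf[1] = (5+7)%5 = 2 → [7, 2, 9, 6, 2, 1]
j=2: buf[2] = (9+2)%5 = 1 → [7, 2, 1, 6, 2, 1]
j=3: buf[3] = (6+1)%5 = 2 → [7, 2, 1, 2, 2, 1]
j=4: buf[4] = (2+2)%5 = 4 → [7, 2, 1, 2, 4, 1]
j=5: buf[5] = (1+4)%5 = 0 → [7, 2, 1, 2, 4, 0]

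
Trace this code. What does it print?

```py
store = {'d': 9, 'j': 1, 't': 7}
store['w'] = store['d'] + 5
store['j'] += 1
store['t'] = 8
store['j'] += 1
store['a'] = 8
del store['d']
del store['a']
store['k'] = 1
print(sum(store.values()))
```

store['w'] = store['d']+5 = 14 → {'d': 9, 'j': 1, 't': 7, 'w': 14}
store['j'] = 1+1 = 2 → {'d': 9, 'j': 2, 't': 7, 'w': 14}
store['t'] = 8 → {'d': 9, 'j': 2, 't': 8, 'w': 14}
store['j'] = 2+1 = 3 → {'d': 9, 'j': 3, 't': 8, 'w': 14}
store['a'] = 8 → {'d': 9, 'j': 3, 't': 8, 'w': 14, 'a': 8}
del 'd' → {'j': 3, 't': 8, 'w': 14, 'a': 8}
del 'a' → {'j': 3, 't': 8, 'w': 14}
store['k'] = 1 → {'j': 3, 't': 8, 'w': 14, 'k': 1}
sum of values = 26

26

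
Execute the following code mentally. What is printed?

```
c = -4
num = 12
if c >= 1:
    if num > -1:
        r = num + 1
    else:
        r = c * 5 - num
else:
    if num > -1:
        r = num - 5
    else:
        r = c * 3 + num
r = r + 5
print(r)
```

c=-4, num=12
c >= 1 is False; num > -1 is True
→ r = num - 5 = 7
r = 7+5 = 12

12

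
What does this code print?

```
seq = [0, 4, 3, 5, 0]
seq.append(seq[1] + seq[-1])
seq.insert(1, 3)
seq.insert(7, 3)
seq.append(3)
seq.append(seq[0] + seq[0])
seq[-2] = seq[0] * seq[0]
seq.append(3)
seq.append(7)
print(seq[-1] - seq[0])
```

append seq[1]+seq[-1] = 4+0 = 4 → [0, 4, 3, 5, 0, 4]
insert 3 at 1 → [0, 3, 4, 3, 5, 0, 4]
insert 3 at 7 → [0, 3, 4, 3, 5, 0, 4, 3]
append 3 → [0, 3, 4, 3, 5, 0, 4, 3, 3]
append seq[0]+seq[0] = 0+0 = 0 → [0, 3, 4, 3, 5, 0, 4, 3, 3, 0]
seq[-2] = seq[0]*seq[0] = 0*0 = 0 → [0, 3, 4, 3, 5, 0, 4, 3, 0, 0]
append 3 → [0, 3, 4, 3, 5, 0, 4, 3, 0, 0, 3]
append 7 → [0, 3, 4, 3, 5, 0, 4, 3, 0, 0, 3, 7]
seq[-1]-seq[0] = 7-0 = 7

7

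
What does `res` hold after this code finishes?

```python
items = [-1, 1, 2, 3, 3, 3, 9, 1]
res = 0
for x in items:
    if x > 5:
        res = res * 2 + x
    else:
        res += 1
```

x=-1: not >5, res = 0+1 = 1
x=1: not >5, res = 1+1 = 2
x=2: not >5, res = 2+1 = 3
x=3: not >5, res = 3+1 = 4
x=3: not >5, res = 4+1 = 5
x=3: not >5, res = 5+1 = 6
x=9: >5, res = 6*2+9 = 21
x=1: not >5, res = 21+1 = 22

22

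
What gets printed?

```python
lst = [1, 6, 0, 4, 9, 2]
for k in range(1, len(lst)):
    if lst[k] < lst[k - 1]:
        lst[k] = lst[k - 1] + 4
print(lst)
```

k=1: 6>=1, unchanged → [1, 6, 0, 4, 9, 2]
k=2: 0<6, lst[2] = 6+4 = 10 → [1, 6, 10, 4, 9, 2]
k=3: 4<10, lst[3] = 10+4 = 14 → [1, 6, 10, 14, 9, 2]
k=4: 9<14, lst[4] = 14+4 = 18 → [1, 6, 10, 14, 18, 2]
k=5: 2<18, lst[5] = 18+4 = 22 → [1, 6, 10, 14, 18, 22]

[1, 6, 10, 14, 18, 22]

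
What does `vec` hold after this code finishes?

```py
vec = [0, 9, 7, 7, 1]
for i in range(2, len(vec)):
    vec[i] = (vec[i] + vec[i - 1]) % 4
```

i=2: vec[2] = (7+9)%4 = 0 → [0, 9, 0, 7, 1]
i=3: vec[3] = (7+0)%4 = 3 → [0, 9, 0, 3, 1]
i=4: vec[4] = (1+3)%4 = 0 → [0, 9, 0, 3, 0]

[0, 9, 0, 3, 0]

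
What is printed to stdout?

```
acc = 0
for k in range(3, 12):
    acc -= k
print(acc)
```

k=3: acc = 0-3 = -3
k=4: acc = (-3)-4 = -7
k=5: acc = (-7)-5 = -12
k=6: acc = (-12)-6 = -18
k=7: acc = (-18)-7 = -25
k=8: acc = (-25)-8 = -33
k=9: acc = (-33)-9 = -42
k=10: acc = (-42)-10 = -52
k=11: acc = (-52)-11 = -63

-63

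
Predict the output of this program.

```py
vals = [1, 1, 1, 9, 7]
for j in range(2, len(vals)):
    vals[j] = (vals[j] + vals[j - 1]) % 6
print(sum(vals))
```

j=2: vals[2] = (1+1)%6 = 2 → [1, 1, 2, 9, 7]
j=3: vals[3] = (9+2)%6 = 5 → [1, 1, 2, 5, 7]
j=4: vals[4] = (7+5)%6 = 0 → [1, 1, 2, 5, 0]
sum = 9

9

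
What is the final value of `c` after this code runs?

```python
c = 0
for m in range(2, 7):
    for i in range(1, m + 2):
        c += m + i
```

190

m=2,i=1: c = 0+3 = 3
m=2,i=2: c = 3+4 = 7
m=2,i=3: c = 7+5 = 12
m=3,i=1: c = 12+4 = 16
m=3,i=2: c = 16+5 = 21
m=3,i=3: c = 21+6 = 27
m=3,i=4: c = 27+7 = 34
m=4,i=1: c = 34+5 = 39
m=4,i=2: c = 39+6 = 45
m=4,i=3: c = 45+7 = 52
m=4,i=4: c = 52+8 = 60
m=4,i=5: c = 60+9 = 69
m=5,i=1: c = 69+6 = 75
m=5,i=2: c = 75+7 = 82
m=5,i=3: c = 82+8 = 90
m=5,i=4: c = 90+9 = 99
m=5,i=5: c = 99+10 = 109
m=5,i=6: c = 109+11 = 120
m=6,i=1: c = 120+7 = 127
m=6,i=2: c = 127+8 = 135
m=6,i=3: c = 135+9 = 144
m=6,i=4: c = 144+10 = 154
m=6,i=5: c = 154+11 = 165
m=6,i=6: c = 165+12 = 177
m=6,i=7: c = 177+13 = 190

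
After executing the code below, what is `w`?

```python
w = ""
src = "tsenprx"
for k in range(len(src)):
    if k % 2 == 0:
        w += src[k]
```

k=0: add 't' → 't'
k=1: skip
k=2: add 'e' → 'te'
k=3: skip
k=4: add 'p' → 'tep'
k=5: skip
k=6: add 'x' → 'tepx'

'tepx'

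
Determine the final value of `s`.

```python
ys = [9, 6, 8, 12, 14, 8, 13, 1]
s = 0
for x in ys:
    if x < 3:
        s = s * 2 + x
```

x=9: not <3
x=6: not <3
x=8: not <3
x=12: not <3
x=14: not <3
x=8: not <3
x=13: not <3
x=1: <3, s = 0*2+1 = 1

1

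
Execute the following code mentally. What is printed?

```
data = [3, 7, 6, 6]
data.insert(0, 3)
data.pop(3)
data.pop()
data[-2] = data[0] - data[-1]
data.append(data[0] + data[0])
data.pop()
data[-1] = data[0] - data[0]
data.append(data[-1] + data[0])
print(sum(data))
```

insert 3 at 0 → [3, 3, 7, 6, 6]
pop(3) removes 6 → [3, 3, 7, 6]
pop() removes 6 → [3, 3, 7]
data[-2] = data[0]-data[-1] = 3-7 = -4 → [3, -4, 7]
append data[0]+data[0] = 3+3 = 6 → [3, -4, 7, 6]
pop() removes 6 → [3, -4, 7]
data[-1] = data[0]-data[0] = 3-3 = 0 → [3, -4, 0]
append data[-1]+data[0] = 0+3 = 3 → [3, -4, 0, 3]
sum = 2

2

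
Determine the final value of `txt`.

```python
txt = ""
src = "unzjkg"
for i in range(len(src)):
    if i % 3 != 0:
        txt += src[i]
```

'nzkg'

i=0: skip
i=1: add 'n' → 'n'
i=2: add 'z' → 'nz'
i=3: skip
i=4: add 'k' → 'nzk'
i=5: add 'g' → 'nzkg'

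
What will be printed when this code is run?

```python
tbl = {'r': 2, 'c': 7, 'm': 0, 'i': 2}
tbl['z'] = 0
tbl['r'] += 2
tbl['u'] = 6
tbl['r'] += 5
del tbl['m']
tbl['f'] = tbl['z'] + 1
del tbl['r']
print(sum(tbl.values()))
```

tbl['z'] = 0 → {'r': 2, 'c': 7, 'm': 0, 'i': 2, 'z': 0}
tbl['r'] = 2+2 = 4 → {'r': 4, 'c': 7, 'm': 0, 'i': 2, 'z': 0}
tbl['u'] = 6 → {'r': 4, 'c': 7, 'm': 0, 'i': 2, 'z': 0, 'u': 6}
tbl['r'] = 4+5 = 9 → {'r': 9, 'c': 7, 'm': 0, 'i': 2, 'z': 0, 'u': 6}
del 'm' → {'r': 9, 'c': 7, 'i': 2, 'z': 0, 'u': 6}
tbl['f'] = tbl['z']+1 = 1 → {'r': 9, 'c': 7, 'i': 2, 'z': 0, 'u': 6, 'f': 1}
del 'r' → {'c': 7, 'i': 2, 'z': 0, 'u': 6, 'f': 1}
sum of values = 16

16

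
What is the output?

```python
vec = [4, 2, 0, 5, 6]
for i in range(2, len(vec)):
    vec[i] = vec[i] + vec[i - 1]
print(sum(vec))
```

i=2: vec[2] = 0+2 = 2 → [4, 2, 2, 5, 6]
i=3: vec[3] = 5+2 = 7 → [4, 2, 2, 7, 6]
i=4: vec[4] = 6+7 = 13 → [4, 2, 2, 7, 13]
sum = 28

28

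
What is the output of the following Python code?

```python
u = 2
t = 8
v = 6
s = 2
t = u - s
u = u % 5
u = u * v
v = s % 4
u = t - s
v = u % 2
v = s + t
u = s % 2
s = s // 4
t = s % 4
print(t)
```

0

t = 2-2 = 0
u = 2%5 = 2
u = 2*6 = 12
v = 2%4 = 2
u = 0-2 = -2
v = (-2)%2 = 0
v = 2+0 = 2
u = 2%2 = 0
s = 2//4 = 0
t = 0%4 = 0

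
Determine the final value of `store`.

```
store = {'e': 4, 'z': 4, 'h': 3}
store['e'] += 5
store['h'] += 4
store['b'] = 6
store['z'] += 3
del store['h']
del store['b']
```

{'e': 9, 'z': 7}

store['e'] = 4+5 = 9 → {'e': 9, 'z': 4, 'h': 3}
store['h'] = 3+4 = 7 → {'e': 9, 'z': 4, 'h': 7}
store['b'] = 6 → {'e': 9, 'z': 4, 'h': 7, 'b': 6}
store['z'] = 4+3 = 7 → {'e': 9, 'z': 7, 'h': 7, 'b': 6}
del 'h' → {'e': 9, 'z': 7, 'b': 6}
del 'b' → {'e': 9, 'z': 7}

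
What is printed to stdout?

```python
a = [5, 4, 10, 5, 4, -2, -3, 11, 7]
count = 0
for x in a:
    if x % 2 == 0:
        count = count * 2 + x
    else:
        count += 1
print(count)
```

101

x=5: not even, count = 0+1 = 1
x=4: even, count = 1*2+4 = 6
x=10: even, count = 6*2+10 = 22
x=5: not even, count = 22+1 = 23
x=4: even, count = 23*2+4 = 50
x=-2: even, count = 50*2+(-2) = 98
x=-3: not even, count = 98+1 = 99
x=11: not even, count = 99+1 = 100
x=7: not even, count = 100+1 = 101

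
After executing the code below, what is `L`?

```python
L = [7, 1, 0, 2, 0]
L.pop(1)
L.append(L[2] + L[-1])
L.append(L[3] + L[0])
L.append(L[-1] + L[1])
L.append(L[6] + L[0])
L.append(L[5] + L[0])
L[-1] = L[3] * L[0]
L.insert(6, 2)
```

pop(1) removes 1 → [7, 0, 2, 0]
append L[2]+L[-1] = 2+0 = 2 → [7, 0, 2, 0, 2]
append L[3]+L[0] = 0+7 = 7 → [7, 0, 2, 0, 2, 7]
append L[-1]+L[1] = 7+0 = 7 → [7, 0, 2, 0, 2, 7, 7]
append L[6]+L[0] = 7+7 = 14 → [7, 0, 2, 0, 2, 7, 7, 14]
append L[5]+L[0] = 7+7 = 14 → [7, 0, 2, 0, 2, 7, 7, 14, 14]
L[-1] = L[3]*L[0] = 0*7 = 0 → [7, 0, 2, 0, 2, 7, 7, 14, 0]
insert 2 at 6 → [7, 0, 2, 0, 2, 7, 2, 7, 14, 0]

[7, 0, 2, 0, 2, 7, 2, 7, 14, 0]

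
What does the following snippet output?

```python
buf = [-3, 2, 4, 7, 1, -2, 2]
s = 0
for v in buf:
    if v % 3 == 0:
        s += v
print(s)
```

-3

v=-3: %3==0, s = 0+(-3) = -3
v=2: not %3==0
v=4: not %3==0
v=7: not %3==0
v=1: not %3==0
v=-2: not %3==0
v=2: not %3==0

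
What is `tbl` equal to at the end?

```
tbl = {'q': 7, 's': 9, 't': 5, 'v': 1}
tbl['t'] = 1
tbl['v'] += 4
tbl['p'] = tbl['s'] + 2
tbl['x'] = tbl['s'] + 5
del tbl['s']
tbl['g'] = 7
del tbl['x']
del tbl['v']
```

{'q': 7, 't': 1, 'p': 11, 'g': 7}

tbl['t'] = 1 → {'q': 7, 's': 9, 't': 1, 'v': 1}
tbl['v'] = 1+4 = 5 → {'q': 7, 's': 9, 't': 1, 'v': 5}
tbl['p'] = tbl['s']+2 = 11 → {'q': 7, 's': 9, 't': 1, 'v': 5, 'p': 11}
tbl['x'] = tbl['s']+5 = 14 → {'q': 7, 's': 9, 't': 1, 'v': 5, 'p': 11, 'x': 14}
del 's' → {'q': 7, 't': 1, 'v': 5, 'p': 11, 'x': 14}
tbl['g'] = 7 → {'q': 7, 't': 1, 'v': 5, 'p': 11, 'x': 14, 'g': 7}
del 'x' → {'q': 7, 't': 1, 'v': 5, 'p': 11, 'g': 7}
del 'v' → {'q': 7, 't': 1, 'p': 11, 'g': 7}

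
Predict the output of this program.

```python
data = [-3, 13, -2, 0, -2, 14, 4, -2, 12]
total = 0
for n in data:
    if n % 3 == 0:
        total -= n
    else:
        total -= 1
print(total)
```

n=-3: %3==0, total = 0-(-3) = 3
n=13: not %3==0, total = 3-1 = 2
n=-2: not %3==0, total = 2-1 = 1
n=0: %3==0, total = 1-0 = 1
n=-2: not %3==0, total = 1-1 = 0
n=14: not %3==0, total = 0-1 = -1
n=4: not %3==0, total = (-1)-1 = -2
n=-2: not %3==0, total = (-2)-1 = -3
n=12: %3==0, total = (-3)-12 = -15

-15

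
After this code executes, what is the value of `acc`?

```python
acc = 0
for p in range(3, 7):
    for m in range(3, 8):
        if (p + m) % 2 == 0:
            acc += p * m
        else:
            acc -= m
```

p=3,m=3: even sum, acc = 0+9 = 9
p=3,m=4: odd sum, acc = 9-4 = 5
p=3,m=5: even sum, acc = 5+15 = 20
p=3,m=6: odd sum, acc = 20-6 = 14
p=3,m=7: even sum, acc = 14+21 = 35
p=4,m=3: odd sum, acc = 35-3 = 32
p=4,m=4: even sum, acc = 32+16 = 48
p=4,m=5: odd sum, acc = 48-5 = 43
p=4,m=6: even sum, acc = 43+24 = 67
p=4,m=7: odd sum, acc = 67-7 = 60
p=5,m=3: even sum, acc = 60+15 = 75
p=5,m=4: odd sum, acc = 75-4 = 71
p=5,m=5: even sum, acc = 71+25 = 96
p=5,m=6: odd sum, acc = 96-6 = 90
p=5,m=7: even sum, acc = 90+35 = 125
p=6,m=3: odd sum, acc = 125-3 = 122
p=6,m=4: even sum, acc = 122+24 = 146
p=6,m=5: odd sum, acc = 146-5 = 141
p=6,m=6: even sum, acc = 141+36 = 177
p=6,m=7: odd sum, acc = 177-7 = 170

170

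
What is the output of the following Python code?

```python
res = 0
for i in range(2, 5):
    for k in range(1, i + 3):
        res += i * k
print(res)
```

149

i=2,k=1: res = 0+2 = 2
i=2,k=2: res = 2+4 = 6
i=2,k=3: res = 6+6 = 12
i=2,k=4: res = 12+8 = 20
i=3,k=1: res = 20+3 = 23
i=3,k=2: res = 23+6 = 29
i=3,k=3: res = 29+9 = 38
i=3,k=4: res = 38+12 = 50
i=3,k=5: res = 50+15 = 65
i=4,k=1: res = 65+4 = 69
i=4,k=2: res = 69+8 = 77
i=4,k=3: res = 77+12 = 89
i=4,k=4: res = 89+16 = 105
i=4,k=5: res = 105+20 = 125
i=4,k=6: res = 125+24 = 149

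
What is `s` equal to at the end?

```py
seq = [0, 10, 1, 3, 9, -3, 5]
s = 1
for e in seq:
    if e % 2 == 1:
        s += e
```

e=0: not odd
e=10: not odd
e=1: odd, s = 1+1 = 2
e=3: odd, s = 2+3 = 5
e=9: odd, s = 5+9 = 14
e=-3: odd, s = 14+(-3) = 11
e=5: odd, s = 11+5 = 16

16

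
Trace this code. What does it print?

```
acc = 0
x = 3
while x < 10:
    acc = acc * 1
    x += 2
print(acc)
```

x=3: acc = 0*1 = 0
x=5: acc = 0*1 = 0
x=7: acc = 0*1 = 0
x=9: acc = 0*1 = 0

0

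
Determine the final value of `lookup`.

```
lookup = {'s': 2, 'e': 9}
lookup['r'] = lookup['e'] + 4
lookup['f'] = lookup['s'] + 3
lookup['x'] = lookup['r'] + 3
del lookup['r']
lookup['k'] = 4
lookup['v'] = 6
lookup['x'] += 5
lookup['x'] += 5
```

lookup['r'] = lookup['e']+4 = 13 → {'s': 2, 'e': 9, 'r': 13}
lookup['f'] = lookup['s']+3 = 5 → {'s': 2, 'e': 9, 'r': 13, 'f': 5}
lookup['x'] = lookup['r']+3 = 16 → {'s': 2, 'e': 9, 'r': 13, 'f': 5, 'x': 16}
del 'r' → {'s': 2, 'e': 9, 'f': 5, 'x': 16}
lookup['k'] = 4 → {'s': 2, 'e': 9, 'f': 5, 'x': 16, 'k': 4}
lookup['v'] = 6 → {'s': 2, 'e': 9, 'f': 5, 'x': 16, 'k': 4, 'v': 6}
lookup['x'] = 16+5 = 21 → {'s': 2, 'e': 9, 'f': 5, 'x': 21, 'k': 4, 'v': 6}
lookup['x'] = 21+5 = 26 → {'s': 2, 'e': 9, 'f': 5, 'x': 26, 'k': 4, 'v': 6}

{'s': 2, 'e': 9, 'f': 5, 'x': 26, 'k': 4, 'v': 6}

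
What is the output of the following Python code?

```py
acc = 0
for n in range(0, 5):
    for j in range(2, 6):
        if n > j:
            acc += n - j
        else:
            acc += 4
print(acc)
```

72

n=0,j=2: not 0>2, acc = 0+4 = 4
n=0,j=3: not 0>3, acc = 4+4 = 8
n=0,j=4: not 0>4, acc = 8+4 = 12
n=0,j=5: not 0>5, acc = 12+4 = 16
n=1,j=2: not 1>2, acc = 16+4 = 20
n=1,j=3: not 1>3, acc = 20+4 = 24
n=1,j=4: not 1>4, acc = 24+4 = 28
n=1,j=5: not 1>5, acc = 28+4 = 32
n=2,j=2: not 2>2, acc = 32+4 = 36
n=2,j=3: not 2>3, acc = 36+4 = 40
n=2,j=4: not 2>4, acc = 40+4 = 44
n=2,j=5: not 2>5, acc = 44+4 = 48
n=3,j=2: 3>2, acc = 48+1 = 49
n=3,j=3: not 3>3, acc = 49+4 = 53
n=3,j=4: not 3>4, acc = 53+4 = 57
n=3,j=5: not 3>5, acc = 57+4 = 61
n=4,j=2: 4>2, acc = 61+2 = 63
n=4,j=3: 4>3, acc = 63+1 = 64
n=4,j=4: not 4>4, acc = 64+4 = 68
n=4,j=5: not 4>5, acc = 68+4 = 72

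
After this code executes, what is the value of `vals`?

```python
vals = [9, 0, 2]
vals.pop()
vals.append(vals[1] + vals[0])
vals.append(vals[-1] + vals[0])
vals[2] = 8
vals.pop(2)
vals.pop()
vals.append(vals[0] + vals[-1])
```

[9, 0, 9]

pop() removes 2 → [9, 0]
append vals[1]+vals[0] = 0+9 = 9 → [9, 0, 9]
append vals[-1]+vals[0] = 9+9 = 18 → [9, 0, 9, 18]
vals[2] = 8 → [9, 0, 8, 18]
pop(2) removes 8 → [9, 0, 18]
pop() removes 18 → [9, 0]
append vals[0]+vals[-1] = 9+0 = 9 → [9, 0, 9]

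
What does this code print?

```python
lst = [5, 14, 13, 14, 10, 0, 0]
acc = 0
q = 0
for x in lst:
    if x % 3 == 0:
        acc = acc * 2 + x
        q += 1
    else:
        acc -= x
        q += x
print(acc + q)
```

x=5: not %3==0, acc = 0-5 = -5; q=5
x=14: not %3==0, acc = (-5)-14 = -19; q=19
x=13: not %3==0, acc = (-19)-13 = -32; q=32
x=14: not %3==0, acc = (-32)-14 = -46; q=46
x=10: not %3==0, acc = (-46)-10 = -56; q=56
x=0: %3==0, acc = (-56)*2+0 = -112; q=57
x=0: %3==0, acc = (-112)*2+0 = -224; q=58
acc+q = (-224)+58 = -166

-166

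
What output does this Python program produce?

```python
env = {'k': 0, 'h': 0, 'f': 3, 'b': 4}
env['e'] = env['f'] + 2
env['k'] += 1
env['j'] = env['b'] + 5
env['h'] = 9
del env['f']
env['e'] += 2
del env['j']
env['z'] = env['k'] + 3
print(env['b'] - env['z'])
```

0

env['e'] = env['f']+2 = 5 → {'k': 0, 'h': 0, 'f': 3, 'b': 4, 'e': 5}
env['k'] = 0+1 = 1 → {'k': 1, 'h': 0, 'f': 3, 'b': 4, 'e': 5}
env['j'] = env['b']+5 = 9 → {'k': 1, 'h': 0, 'f': 3, 'b': 4, 'e': 5, 'j': 9}
env['h'] = 9 → {'k': 1, 'h': 9, 'f': 3, 'b': 4, 'e': 5, 'j': 9}
del 'f' → {'k': 1, 'h': 9, 'b': 4, 'e': 5, 'j': 9}
env['e'] = 5+2 = 7 → {'k': 1, 'h': 9, 'b': 4, 'e': 7, 'j': 9}
del 'j' → {'k': 1, 'h': 9, 'b': 4, 'e': 7}
env['z'] = env['k']+3 = 4 → {'k': 1, 'h': 9, 'b': 4, 'e': 7, 'z': 4}
env['b']-env['z'] = 4-4 = 0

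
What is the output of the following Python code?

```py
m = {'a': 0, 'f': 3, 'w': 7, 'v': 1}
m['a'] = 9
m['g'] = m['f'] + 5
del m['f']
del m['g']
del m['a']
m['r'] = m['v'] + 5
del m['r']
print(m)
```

{'w': 7, 'v': 1}

m['a'] = 9 → {'a': 9, 'f': 3, 'w': 7, 'v': 1}
m['g'] = m['f']+5 = 8 → {'a': 9, 'f': 3, 'w': 7, 'v': 1, 'g': 8}
del 'f' → {'a': 9, 'w': 7, 'v': 1, 'g': 8}
del 'g' → {'a': 9, 'w': 7, 'v': 1}
del 'a' → {'w': 7, 'v': 1}
m['r'] = m['v']+5 = 6 → {'w': 7, 'v': 1, 'r': 6}
del 'r' → {'w': 7, 'v': 1}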